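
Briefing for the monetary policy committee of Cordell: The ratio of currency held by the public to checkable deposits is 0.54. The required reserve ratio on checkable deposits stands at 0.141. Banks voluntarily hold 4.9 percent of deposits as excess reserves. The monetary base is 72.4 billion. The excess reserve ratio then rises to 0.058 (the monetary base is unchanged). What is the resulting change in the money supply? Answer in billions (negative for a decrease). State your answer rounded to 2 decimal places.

Initially m₁ = (1 + 0.54) / (0.141 + 0.049 + 0.54) ≈ 2.10959, so M₁ = 2.10959 × 72.4 ≈ 152.7343 billion.
After the change m₂ = (1 + 0.54) / (0.141 + 0.058 + 0.54) ≈ 2.08390, so M₂ = 2.08390 × 72.4 ≈ 150.8744 billion.
ΔM = M₂ − M₁ = 150.8744 − 152.7343 = -1.8599 billion.

-1.86 billion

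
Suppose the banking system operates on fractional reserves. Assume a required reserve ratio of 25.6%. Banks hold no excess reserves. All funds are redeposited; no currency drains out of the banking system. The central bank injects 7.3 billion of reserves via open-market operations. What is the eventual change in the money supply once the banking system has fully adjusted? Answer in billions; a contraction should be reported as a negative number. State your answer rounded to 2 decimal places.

28.52 billion

The simple money multiplier is m = 1/rr = 1/0.256 ≈ 3.9062.
An open-market purchase increases the monetary base by 7.3 billion, so ΔM = m × ΔMB = 3.9062 × 7.3 ≈ 28.5153 billion.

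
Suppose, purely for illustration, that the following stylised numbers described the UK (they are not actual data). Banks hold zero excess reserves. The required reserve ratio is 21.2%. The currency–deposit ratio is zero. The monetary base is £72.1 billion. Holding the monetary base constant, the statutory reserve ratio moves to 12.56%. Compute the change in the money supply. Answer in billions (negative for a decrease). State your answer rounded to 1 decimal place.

£234.0 billion

Initially m₁ = 1 / (0.212) ≈ 4.7170, so M₁ = 4.7170 × 72.1 = 340.0957 billion.
After the change m₂ = 1 / (0.1256) ≈ 7.9618, so M₂ = 7.9618 × 72.1 ≈ 574.0458 billion.
ΔM = M₂ − M₁ = 574.0458 − 340.0957 = 233.9501 billion.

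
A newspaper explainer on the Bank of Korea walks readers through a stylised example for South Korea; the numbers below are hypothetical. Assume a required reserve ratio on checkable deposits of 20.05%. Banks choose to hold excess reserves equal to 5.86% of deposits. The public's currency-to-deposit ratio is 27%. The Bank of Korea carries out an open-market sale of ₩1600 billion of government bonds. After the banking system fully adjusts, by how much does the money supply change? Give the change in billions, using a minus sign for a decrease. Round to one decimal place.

The money multiplier is m = (1 + c) / (rr + e + c) = (1 + 0.27) / (0.2005 + 0.0586 + 0.27) ≈ 2.400302.
The sale removes 1600 billion of base, so ΔM = m × ΔMB = 2.400302 × (−1600) = -3840.4832 billion.

-3840.5 billion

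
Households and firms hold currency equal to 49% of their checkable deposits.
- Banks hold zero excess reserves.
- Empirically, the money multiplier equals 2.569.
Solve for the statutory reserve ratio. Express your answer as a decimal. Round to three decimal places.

Using m = 2.569. Since m = (1 + c)/(c + rr + e), the denominator satisfies c + rr + e = (1 + c)/m = (1 + 0.49) / 2.569 ≈ 0.579992.
With c = 0.49 and e = 0, the statutory reserve ratio is 0.579992 − 0.49 − 0 = 0.089992.

0.090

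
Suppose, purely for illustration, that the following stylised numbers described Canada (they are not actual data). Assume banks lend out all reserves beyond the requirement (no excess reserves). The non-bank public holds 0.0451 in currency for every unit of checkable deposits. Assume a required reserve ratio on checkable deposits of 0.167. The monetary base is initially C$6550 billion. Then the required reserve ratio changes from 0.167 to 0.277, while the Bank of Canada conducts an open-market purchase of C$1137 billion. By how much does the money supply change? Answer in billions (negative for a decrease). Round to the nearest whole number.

Before: m₁ = (1 + 0.0451) / (0.167 + 0.0451) ≈ 4.92739, MB₁ = 6550, so M₁ = 4.92739 × 6550 = 32274.4045 billion.
After: m₂ = (1 + 0.0451) / (0.277 + 0.0451) ≈ 3.24464, MB₂ = 6550 + 1137 = 7687, so M₂ = 3.24464 × 7687 ≈ 24941.5477 billion.
ΔM = M₂ − M₁ = 24941.5477 − 32274.4045 = -7332.8568 billion.

-7333 billion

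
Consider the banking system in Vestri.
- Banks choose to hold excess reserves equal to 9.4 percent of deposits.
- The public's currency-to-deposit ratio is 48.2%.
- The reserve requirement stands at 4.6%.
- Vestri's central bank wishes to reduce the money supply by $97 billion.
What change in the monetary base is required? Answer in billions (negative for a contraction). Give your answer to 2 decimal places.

-40.71 billion

The money multiplier is m = (1 + c) / (rr + e + c) = (1 + 0.482) / (0.046 + 0.094 + 0.482) ≈ 2.38264.
ΔMB = ΔM / m = (−97) / 2.38264 ≈ -40.7111 billion.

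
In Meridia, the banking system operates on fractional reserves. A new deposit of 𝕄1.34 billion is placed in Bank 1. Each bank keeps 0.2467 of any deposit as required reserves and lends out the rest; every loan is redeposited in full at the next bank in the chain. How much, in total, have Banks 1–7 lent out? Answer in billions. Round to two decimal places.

Bank i lends (1 − rr)^i of the original deposit: Bank 1 lends 1.34·0.7533 ≈ 1.0094, Bank 2 lends 1.34·0.7533² ≈ 0.7604, and so on.
Summing a geometric series: total = 1.34·[0.7533·(1 − 0.7533^7) / (1 − 0.7533)] ≈ 3.5285 billion.

𝕄3.53 billion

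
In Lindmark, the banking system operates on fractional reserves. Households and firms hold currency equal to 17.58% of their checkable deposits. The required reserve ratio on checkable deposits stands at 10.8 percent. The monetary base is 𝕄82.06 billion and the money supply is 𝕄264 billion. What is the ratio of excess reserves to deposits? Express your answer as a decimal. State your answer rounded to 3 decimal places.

Using m = M/MB = 264/82.06 ≈ 3.217158. Since m = (1 + c)/(c + rr + e), the denominator satisfies c + rr + e = (1 + c)/m = (1 + 0.1758) / 3.217158 ≈ 0.365478.
With c = 0.1758 and rr = 0.108, the ratio of excess reserves to deposits is 0.365478 − 0.1758 − 0.108 = 0.081678.

0.082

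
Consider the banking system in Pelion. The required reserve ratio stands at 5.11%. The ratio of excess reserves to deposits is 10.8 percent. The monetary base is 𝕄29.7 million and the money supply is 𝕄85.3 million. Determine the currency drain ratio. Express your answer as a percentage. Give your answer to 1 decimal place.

29.0%

Using m = M/MB = 85.3/29.7 ≈ 2.872054. From m = (1 + c)/(c + rr + e), rearranging gives 1 + c = m·(c + rr + e), so c·(1 − m) = m·(rr + e) − 1.
Hence c = [m·(rr + e) − 1]/(1 − m) = [2.872054 × (0.0511 + 0.108) − 1] / (1 − 2.872054) ≈ 0.290086.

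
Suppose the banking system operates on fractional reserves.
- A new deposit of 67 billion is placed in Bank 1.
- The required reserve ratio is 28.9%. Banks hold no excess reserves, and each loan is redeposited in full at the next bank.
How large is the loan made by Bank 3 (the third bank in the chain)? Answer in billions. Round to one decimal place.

24.1 billion

Each bank lends a fraction (1 − rr) = 0.7110 of the deposit it receives, so Bank 3 receives 67·0.7110^2 and lends 67·0.7110^3 ≈ 24.0815 billion.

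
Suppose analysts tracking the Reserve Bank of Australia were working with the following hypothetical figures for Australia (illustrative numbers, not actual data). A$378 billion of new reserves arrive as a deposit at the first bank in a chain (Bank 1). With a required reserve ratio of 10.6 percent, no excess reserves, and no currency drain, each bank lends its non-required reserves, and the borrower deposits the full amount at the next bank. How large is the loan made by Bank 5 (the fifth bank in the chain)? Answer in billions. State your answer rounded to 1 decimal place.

Each bank lends a fraction (1 − rr) = 0.8940 of the deposit it receives, so Bank 5 receives 378·0.8940^4 and lends 378·0.8940^5 ≈ 215.8636 billion.

A$215.9 billion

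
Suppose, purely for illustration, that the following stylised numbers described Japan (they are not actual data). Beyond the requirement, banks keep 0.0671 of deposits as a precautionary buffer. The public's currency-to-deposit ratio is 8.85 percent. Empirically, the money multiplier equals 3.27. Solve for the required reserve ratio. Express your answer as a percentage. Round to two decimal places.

Using m = 3.27. Since m = (1 + c)/(c + rr + e), the denominator satisfies c + rr + e = (1 + c)/m = (1 + 0.0885) / 3.27 ≈ 0.332875.
With c = 0.0885 and e = 0.0671, the required reserve ratio is 0.332875 − 0.0885 − 0.0671 = 0.177275.

17.73%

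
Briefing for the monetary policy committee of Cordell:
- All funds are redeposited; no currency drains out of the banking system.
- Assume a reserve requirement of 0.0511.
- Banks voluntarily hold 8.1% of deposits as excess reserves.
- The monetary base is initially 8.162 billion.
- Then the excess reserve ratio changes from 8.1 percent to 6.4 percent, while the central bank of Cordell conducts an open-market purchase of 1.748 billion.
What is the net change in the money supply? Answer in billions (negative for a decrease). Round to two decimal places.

24.31 billion

Before: m₁ = 1 / (0.0511 + 0.081) ≈ 7.57, MB₁ = 8.162, so M₁ = 7.57 × 8.162 ≈ 61.7863 billion.
After: m₂ = 1 / (0.0511 + 0.064) ≈ 8.6881, MB₂ = 8.162 + 1.748 = 9.91, so M₂ = 8.6881 × 9.91 ≈ 86.0991 billion.
ΔM = M₂ − M₁ = 86.0991 − 61.7863 = 24.3128 billion.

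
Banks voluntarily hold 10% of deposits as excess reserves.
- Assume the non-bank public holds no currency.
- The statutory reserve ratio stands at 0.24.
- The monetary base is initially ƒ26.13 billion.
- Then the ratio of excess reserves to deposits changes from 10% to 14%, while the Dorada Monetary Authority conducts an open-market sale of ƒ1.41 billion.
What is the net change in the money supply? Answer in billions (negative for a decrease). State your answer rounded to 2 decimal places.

Before: m₁ = 1 / (0.24 + 0.1) ≈ 2.94118, MB₁ = 26.13, so M₁ = 2.94118 × 26.13 ≈ 76.853 billion.
After: m₂ = 1 / (0.24 + 0.14) ≈ 2.63158, MB₂ = 26.13 − 1.41 = 24.72, so M₂ = 2.63158 × 24.72 ≈ 65.0527 billion.
ΔM = M₂ − M₁ = 65.0527 − 76.853 = -11.8003 billion.

-11.80 billion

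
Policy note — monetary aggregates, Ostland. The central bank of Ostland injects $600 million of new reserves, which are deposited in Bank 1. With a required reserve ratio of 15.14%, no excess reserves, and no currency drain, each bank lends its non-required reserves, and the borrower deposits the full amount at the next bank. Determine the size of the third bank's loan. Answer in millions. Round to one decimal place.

Each bank lends a fraction (1 − rr) = 0.8486 of the deposit it receives, so Bank 3 receives 600·0.8486^2 and lends 600·0.8486^3 ≈ 366.6573 million.

$366.7 million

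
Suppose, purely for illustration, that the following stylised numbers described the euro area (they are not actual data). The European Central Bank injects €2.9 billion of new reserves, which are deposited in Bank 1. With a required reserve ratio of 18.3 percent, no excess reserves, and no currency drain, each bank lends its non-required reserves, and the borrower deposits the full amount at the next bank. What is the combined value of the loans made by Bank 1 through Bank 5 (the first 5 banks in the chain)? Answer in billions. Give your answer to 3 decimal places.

Bank i lends (1 − rr)^i of the original deposit: Bank 1 lends 2.9·0.8170 = 2.3693, Bank 2 lends 2.9·0.8170² ≈ 1.9357, and so on.
Summing a geometric series: total = 2.9·[0.8170·(1 − 0.8170^5) / (1 − 0.8170)] ≈ 8.2342 billion.

€8.234 billion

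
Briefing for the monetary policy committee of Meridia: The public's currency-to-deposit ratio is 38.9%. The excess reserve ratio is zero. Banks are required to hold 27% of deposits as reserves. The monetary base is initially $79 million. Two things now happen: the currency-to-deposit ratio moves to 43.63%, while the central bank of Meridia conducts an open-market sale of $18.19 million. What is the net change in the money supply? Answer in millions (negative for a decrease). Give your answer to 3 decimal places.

-42.851 million

Before: m₁ = (1 + 0.389) / (0.27 + 0.389) ≈ 2.107739, MB₁ = 79, so M₁ = 2.107739 × 79 ≈ 166.5114 million.
After: m₂ = (1 + 0.4363) / (0.27 + 0.4363) ≈ 2.033555, MB₂ = 79 − 18.19 = 60.81, so M₂ = 2.033555 × 60.81 ≈ 123.6605 million.
ΔM = M₂ − M₁ = 123.6605 − 166.5114 = -42.8509 million.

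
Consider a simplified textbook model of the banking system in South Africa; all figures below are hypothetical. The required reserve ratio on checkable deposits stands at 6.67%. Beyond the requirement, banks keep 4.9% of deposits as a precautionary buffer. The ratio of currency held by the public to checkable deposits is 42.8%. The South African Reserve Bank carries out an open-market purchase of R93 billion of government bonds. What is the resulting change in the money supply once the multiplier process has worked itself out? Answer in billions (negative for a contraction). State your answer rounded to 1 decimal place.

R244.3 billion

The money multiplier is m = (1 + c) / (rr + e + c) = (1 + 0.428) / (0.0667 + 0.049 + 0.428) ≈ 2.6264.
The purchase adds 93 billion of base, so ΔM = m × ΔMB = 2.6264 × (+93) = 244.2552 billion.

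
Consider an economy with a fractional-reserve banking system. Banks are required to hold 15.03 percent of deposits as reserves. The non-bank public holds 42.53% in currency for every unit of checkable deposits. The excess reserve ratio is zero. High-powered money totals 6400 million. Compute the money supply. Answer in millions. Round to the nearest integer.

15848 million

The money multiplier is m = (1 + c) / (rr + c) = (1 + 0.4253) / (0.1503 + 0.4253) ≈ 2.47620.
So M = m × MB = 2.47620 × 6400 = 15847.68 million.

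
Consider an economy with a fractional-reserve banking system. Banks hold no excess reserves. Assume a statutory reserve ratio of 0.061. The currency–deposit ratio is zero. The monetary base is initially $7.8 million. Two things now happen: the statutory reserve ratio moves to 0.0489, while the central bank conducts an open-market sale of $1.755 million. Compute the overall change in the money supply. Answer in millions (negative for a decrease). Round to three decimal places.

Before: m₁ = 1 / (0.061) ≈ 16.39344, MB₁ = 7.8, so M₁ = 16.39344 × 7.8 ≈ 127.8688 million.
After: m₂ = 1 / (0.0489) ≈ 20.44990, MB₂ = 7.8 − 1.755 = 6.045, so M₂ = 20.44990 × 6.045 ≈ 123.6196 million.
ΔM = M₂ − M₁ = 123.6196 − 127.8688 = -4.2492 million.

-4.249 million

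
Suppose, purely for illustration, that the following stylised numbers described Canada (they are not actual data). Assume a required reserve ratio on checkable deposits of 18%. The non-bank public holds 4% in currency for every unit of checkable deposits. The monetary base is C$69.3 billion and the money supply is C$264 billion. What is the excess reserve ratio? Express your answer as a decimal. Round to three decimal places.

Using m = M/MB = 264/69.3 ≈ 3.809524. Since m = (1 + c)/(c + rr + e), the denominator satisfies c + rr + e = (1 + c)/m = (1 + 0.04) / 3.809524 ≈ 0.273000.
With c = 0.04 and rr = 0.18, the excess reserve ratio is 0.273000 − 0.04 − 0.18 = 0.053.

0.053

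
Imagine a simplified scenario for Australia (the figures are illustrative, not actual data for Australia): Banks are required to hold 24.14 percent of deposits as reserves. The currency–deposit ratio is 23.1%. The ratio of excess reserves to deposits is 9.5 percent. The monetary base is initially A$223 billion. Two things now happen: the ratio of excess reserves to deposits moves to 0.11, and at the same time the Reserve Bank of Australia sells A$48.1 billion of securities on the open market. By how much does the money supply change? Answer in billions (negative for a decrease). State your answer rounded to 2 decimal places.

Before: m₁ = (1 + 0.231) / (0.2414 + 0.095 + 0.231) ≈ 2.169545, MB₁ = 223, so M₁ = 2.169545 × 223 ≈ 483.8085 billion.
After: m₂ = (1 + 0.231) / (0.2414 + 0.11 + 0.231) ≈ 2.113668, MB₂ = 223 − 48.1 = 174.9, so M₂ = 2.113668 × 174.9 ≈ 369.6805 billion.
ΔM = M₂ − M₁ = 369.6805 − 483.8085 = -114.128 billion.

-114.13 billion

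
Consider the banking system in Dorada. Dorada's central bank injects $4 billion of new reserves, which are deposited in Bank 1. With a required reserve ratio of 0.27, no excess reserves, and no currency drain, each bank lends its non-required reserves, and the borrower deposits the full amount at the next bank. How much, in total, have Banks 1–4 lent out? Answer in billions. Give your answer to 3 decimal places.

$7.744 billion

Bank i lends (1 − rr)^i of the original deposit: Bank 1 lends 4·0.7300 = 2.9200, Bank 2 lends 4·0.7300² = 2.1316, and so on.
Summing a geometric series: total = 4·[0.7300·(1 − 0.7300^4) / (1 − 0.7300)] ≈ 7.7436 billion.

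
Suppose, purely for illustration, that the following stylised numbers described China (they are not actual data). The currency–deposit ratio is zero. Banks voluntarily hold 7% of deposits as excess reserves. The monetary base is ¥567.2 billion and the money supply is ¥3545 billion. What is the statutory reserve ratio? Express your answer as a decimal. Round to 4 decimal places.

Using m = M/MB = 3545/567.2 = 6.250000. Since m = (1 + c)/(c + rr + e), the denominator satisfies c + rr + e = (1 + c)/m = (1 + 0) / 6.250000 = 0.160000.
With c = 0 and e = 0.07, the statutory reserve ratio is 0.160000 − 0 − 0.07 = 0.09.

0.0900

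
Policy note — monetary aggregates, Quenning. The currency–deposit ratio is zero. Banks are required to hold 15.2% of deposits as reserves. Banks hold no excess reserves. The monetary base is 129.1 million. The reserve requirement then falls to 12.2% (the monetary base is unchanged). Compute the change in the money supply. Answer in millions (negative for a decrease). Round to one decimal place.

Initially m₁ = 1 / (0.152) ≈ 6.57895, so M₁ = 6.57895 × 129.1 ≈ 849.3424 million.
After the change m₂ = 1 / (0.122) ≈ 8.19672, so M₂ = 8.19672 × 129.1 ≈ 1058.1966 million.
ΔM = M₂ − M₁ = 1058.1966 − 849.3424 = 208.8542 million.

208.9 million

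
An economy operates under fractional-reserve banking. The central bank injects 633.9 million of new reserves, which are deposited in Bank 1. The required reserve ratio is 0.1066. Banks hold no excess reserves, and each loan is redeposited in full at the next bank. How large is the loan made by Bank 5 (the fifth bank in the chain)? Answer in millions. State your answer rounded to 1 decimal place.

360.8 million

Each bank lends a fraction (1 − rr) = 0.8934 of the deposit it receives, so Bank 5 receives 633.9·0.8934^4 and lends 633.9·0.8934^5 ≈ 360.7867 million.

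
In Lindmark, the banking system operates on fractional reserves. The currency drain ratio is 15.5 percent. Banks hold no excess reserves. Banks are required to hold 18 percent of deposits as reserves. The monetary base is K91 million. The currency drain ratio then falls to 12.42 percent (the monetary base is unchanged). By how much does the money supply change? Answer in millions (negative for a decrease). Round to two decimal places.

K22.55 million

Initially m₁ = (1 + 0.155) / (0.18 + 0.155) ≈ 3.44776, so M₁ = 3.44776 × 91 ≈ 313.7462 million.
After the change m₂ = (1 + 0.1242) / (0.18 + 0.1242) ≈ 3.69560, so M₂ = 3.69560 × 91 = 336.2996 million.
ΔM = M₂ − M₁ = 336.2996 − 313.7462 = 22.5534 million.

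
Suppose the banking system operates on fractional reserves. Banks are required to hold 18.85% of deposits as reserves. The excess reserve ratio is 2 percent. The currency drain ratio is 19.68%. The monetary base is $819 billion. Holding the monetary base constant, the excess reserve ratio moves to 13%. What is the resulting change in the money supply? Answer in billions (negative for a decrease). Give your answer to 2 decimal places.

-516.25 billion

Initially m₁ = (1 + 0.1968) / (0.1885 + 0.02 + 0.1968) ≈ 2.952874, so M₁ = 2.952874 × 819 ≈ 2418.4038 billion.
After the change m₂ = (1 + 0.1968) / (0.1885 + 0.13 + 0.1968) ≈ 2.322531, so M₂ = 2.322531 × 819 ≈ 1902.1529 billion.
ΔM = M₂ − M₁ = 1902.1529 − 2418.4038 = -516.2509 billion.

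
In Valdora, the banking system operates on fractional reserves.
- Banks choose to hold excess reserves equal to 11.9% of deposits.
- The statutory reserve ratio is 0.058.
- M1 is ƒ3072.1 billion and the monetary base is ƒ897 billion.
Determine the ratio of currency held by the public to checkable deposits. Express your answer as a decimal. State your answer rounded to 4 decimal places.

Using m = M/MB = 3072.1/897 ≈ 3.424861. From m = (1 + c)/(c + rr + e), rearranging gives 1 + c = m·(c + rr + e), so c·(1 − m) = m·(rr + e) − 1.
Hence c = [m·(rr + e) − 1]/(1 − m) = [3.424861 × (0.058 + 0.119) − 1] / (1 − 3.424861) ≈ 0.162401.

0.1624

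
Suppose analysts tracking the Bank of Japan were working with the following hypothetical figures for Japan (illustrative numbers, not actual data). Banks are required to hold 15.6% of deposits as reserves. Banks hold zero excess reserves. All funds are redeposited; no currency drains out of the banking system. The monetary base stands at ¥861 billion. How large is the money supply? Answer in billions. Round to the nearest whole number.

¥5519 billion

With no currency drain or excess reserves, the money multiplier is m = 1/rr = 1/0.156 ≈ 6.4103.
Money supply M = m × MB = 6.4103 × 861 = 5519.2683 billion.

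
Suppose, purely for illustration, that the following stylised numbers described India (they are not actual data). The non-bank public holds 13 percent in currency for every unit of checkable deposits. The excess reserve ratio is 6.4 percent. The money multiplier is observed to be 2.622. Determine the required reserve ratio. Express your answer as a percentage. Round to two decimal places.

Using m = 2.622. Since m = (1 + c)/(c + rr + e), the denominator satisfies c + rr + e = (1 + c)/m = (1 + 0.13) / 2.622 ≈ 0.430969.
With c = 0.13 and e = 0.064, the required reserve ratio is 0.430969 − 0.13 − 0.064 = 0.236969.

23.70%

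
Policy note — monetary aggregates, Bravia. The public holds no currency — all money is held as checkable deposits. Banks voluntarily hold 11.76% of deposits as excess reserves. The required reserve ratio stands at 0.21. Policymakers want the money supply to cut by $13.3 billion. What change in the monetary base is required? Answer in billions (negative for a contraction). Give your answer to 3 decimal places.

The money multiplier is m = 1 / (rr + e) = 1 / (0.21 + 0.1176) ≈ 3.052503.
ΔMB = ΔM / m = (−13.3) / 3.052503 ≈ -4.3571 billion.

-4.357 billion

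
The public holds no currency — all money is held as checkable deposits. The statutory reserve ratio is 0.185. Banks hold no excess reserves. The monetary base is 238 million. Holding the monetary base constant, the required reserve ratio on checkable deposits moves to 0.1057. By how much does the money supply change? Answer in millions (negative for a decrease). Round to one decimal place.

Initially m₁ = 1 / (0.185) ≈ 5.40541, so M₁ = 5.40541 × 238 ≈ 1286.4876 million.
After the change m₂ = 1 / (0.1057) ≈ 9.46074, so M₂ = 9.46074 × 238 ≈ 2251.6561 million.
ΔM = M₂ − M₁ = 2251.6561 − 1286.4876 = 965.1685 million.

965.2 million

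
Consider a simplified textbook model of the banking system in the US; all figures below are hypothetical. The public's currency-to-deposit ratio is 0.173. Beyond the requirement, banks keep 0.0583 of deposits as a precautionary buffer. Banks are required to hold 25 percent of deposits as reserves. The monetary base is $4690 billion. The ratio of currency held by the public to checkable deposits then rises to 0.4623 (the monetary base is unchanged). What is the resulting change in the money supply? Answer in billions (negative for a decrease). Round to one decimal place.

-2530.4 billion

Initially m₁ = (1 + 0.173) / (0.25 + 0.0583 + 0.173) ≈ 2.437149, so M₁ = 2.437149 × 4690 ≈ 11430.2288 billion.
After the change m₂ = (1 + 0.4623) / (0.25 + 0.0583 + 0.4623) ≈ 1.897612, so M₂ = 1.897612 × 4690 ≈ 8899.8003 billion.
ΔM = M₂ − M₁ = 8899.8003 − 11430.2288 = -2530.4285 billion.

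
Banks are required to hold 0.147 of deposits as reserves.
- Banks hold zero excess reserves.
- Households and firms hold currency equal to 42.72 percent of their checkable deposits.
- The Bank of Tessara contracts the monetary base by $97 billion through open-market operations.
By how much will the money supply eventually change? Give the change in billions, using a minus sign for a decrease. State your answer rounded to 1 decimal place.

-241.1 billion

The money multiplier is m = (1 + c) / (rr + c) = (1 + 0.4272) / (0.147 + 0.4272) ≈ 2.4855.
The sale removes 97 billion of base, so ΔM = m × ΔMB = 2.4855 × (−97) = -241.0935 billion.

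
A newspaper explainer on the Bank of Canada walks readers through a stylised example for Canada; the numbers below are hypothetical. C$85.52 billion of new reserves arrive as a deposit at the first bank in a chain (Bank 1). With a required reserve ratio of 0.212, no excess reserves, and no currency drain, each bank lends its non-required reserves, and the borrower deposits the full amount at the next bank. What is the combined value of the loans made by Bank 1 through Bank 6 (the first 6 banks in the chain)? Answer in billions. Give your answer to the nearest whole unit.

C$242 billion

Bank i lends (1 − rr)^i of the original deposit: Bank 1 lends 85.52·0.7880 ≈ 67.3898, Bank 2 lends 85.52·0.7880² ≈ 53.1031, and so on.
Summing a geometric series: total = 85.52·[0.7880·(1 − 0.7880^6) / (1 − 0.7880)] ≈ 241.7708 billion.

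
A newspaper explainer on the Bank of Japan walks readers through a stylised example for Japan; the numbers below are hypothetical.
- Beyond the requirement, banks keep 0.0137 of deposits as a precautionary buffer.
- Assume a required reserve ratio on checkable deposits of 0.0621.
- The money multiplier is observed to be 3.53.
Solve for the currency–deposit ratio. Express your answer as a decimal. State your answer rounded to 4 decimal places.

Using m = 3.53. From m = (1 + c)/(c + rr + e), rearranging gives 1 + c = m·(c + rr + e), so c·(1 − m) = m·(rr + e) − 1.
Hence c = [m·(rr + e) − 1]/(1 − m) = [3.53 × (0.0621 + 0.0137) − 1] / (1 − 3.53) ≈ 0.289496.

0.2895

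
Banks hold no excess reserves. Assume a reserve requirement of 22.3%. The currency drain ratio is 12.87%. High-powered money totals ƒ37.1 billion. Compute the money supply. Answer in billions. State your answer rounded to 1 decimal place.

The money multiplier is m = (1 + c) / (rr + c) = (1 + 0.1287) / (0.223 + 0.1287) ≈ 3.2093.
So M = m × MB = 3.2093 × 37.1 ≈ 119.065 billion.

ƒ119.1 billion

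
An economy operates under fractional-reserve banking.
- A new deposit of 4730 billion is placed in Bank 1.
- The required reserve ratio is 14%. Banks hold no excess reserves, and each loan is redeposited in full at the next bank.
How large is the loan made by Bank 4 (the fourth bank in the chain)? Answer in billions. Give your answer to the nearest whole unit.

Each bank lends a fraction (1 − rr) = 0.8600 of the deposit it receives, so Bank 4 receives 4730·0.8600^3 and lends 4730·0.8600^4 ≈ 2587.3486 billion.

2587 billion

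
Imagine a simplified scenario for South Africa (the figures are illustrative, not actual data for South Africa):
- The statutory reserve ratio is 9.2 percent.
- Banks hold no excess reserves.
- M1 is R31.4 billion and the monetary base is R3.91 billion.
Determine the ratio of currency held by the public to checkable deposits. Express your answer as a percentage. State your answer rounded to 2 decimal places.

3.71%

Using m = M/MB = 31.4/3.91 ≈ 8.030691. From m = (1 + c)/(c + rr + e), rearranging gives 1 + c = m·(c + rr + e), so c·(1 − m) = m·(rr + e) − 1.
Hence c = [m·(rr + e) − 1]/(1 − m) = [8.030691 × (0.092 + 0) − 1] / (1 − 8.030691) ≈ 0.037148.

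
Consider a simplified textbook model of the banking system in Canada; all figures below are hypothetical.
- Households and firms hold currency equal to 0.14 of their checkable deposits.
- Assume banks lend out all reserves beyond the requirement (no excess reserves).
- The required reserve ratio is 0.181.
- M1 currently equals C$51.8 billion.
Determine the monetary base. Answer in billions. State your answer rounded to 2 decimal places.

C$14.59 billion

The money multiplier is m = (1 + c) / (rr + c) = (1 + 0.14) / (0.181 + 0.14) ≈ 3.55140.
MB = M / m = 51.8 / 3.55140 ≈ 14.5858 billion.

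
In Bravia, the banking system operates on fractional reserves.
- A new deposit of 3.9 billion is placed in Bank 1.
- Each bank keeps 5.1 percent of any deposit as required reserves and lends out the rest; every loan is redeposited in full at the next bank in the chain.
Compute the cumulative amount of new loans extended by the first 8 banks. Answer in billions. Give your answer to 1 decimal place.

Bank i lends (1 − rr)^i of the original deposit: Bank 1 lends 3.9·0.9490 = 3.7011, Bank 2 lends 3.9·0.9490² ≈ 3.5123, and so on.
Summing a geometric series: total = 3.9·[0.9490·(1 − 0.9490^8) / (1 − 0.9490)] ≈ 24.8297 billion.

24.8 billion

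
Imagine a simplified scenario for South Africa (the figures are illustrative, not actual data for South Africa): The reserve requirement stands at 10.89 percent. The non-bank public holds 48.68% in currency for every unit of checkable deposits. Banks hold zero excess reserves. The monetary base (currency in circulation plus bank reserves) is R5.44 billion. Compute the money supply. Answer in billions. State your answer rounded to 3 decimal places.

The money multiplier is m = (1 + c) / (rr + c) = (1 + 0.4868) / (0.1089 + 0.4868) ≈ 2.49589.
So M = m × MB = 2.49589 × 5.44 ≈ 13.5776 billion.

R13.578 billion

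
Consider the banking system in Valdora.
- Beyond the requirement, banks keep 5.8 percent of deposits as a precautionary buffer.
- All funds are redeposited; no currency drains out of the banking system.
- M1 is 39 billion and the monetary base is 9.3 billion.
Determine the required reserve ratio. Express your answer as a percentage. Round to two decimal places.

18.05%

Using m = M/MB = 39/9.3 ≈ 4.193548. Since m = (1 + c)/(c + rr + e), the denominator satisfies c + rr + e = (1 + c)/m = (1 + 0) / 4.193548 ≈ 0.238462.
With c = 0 and e = 0.058, the required reserve ratio is 0.238462 − 0 − 0.058 = 0.180462.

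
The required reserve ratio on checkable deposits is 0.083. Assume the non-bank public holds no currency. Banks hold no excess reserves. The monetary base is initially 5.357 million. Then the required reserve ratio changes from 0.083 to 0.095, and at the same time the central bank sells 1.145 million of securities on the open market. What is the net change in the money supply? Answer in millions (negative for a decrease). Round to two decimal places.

-20.21 million

Before: m₁ = 1 / (0.083) ≈ 12.0482, MB₁ = 5.357, so M₁ = 12.0482 × 5.357 ≈ 64.5422 million.
After: m₂ = 1 / (0.095) ≈ 10.5263, MB₂ = 5.357 − 1.145 = 4.212, so M₂ = 10.5263 × 4.212 ≈ 44.3368 million.
ΔM = M₂ − M₁ = 44.3368 − 64.5422 = -20.2054 million.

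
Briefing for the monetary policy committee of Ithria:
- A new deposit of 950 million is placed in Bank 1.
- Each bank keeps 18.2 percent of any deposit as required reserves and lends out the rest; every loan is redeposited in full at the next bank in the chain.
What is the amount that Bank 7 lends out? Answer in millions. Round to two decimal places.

232.81 million

Each bank lends a fraction (1 − rr) = 0.8180 of the deposit it receives, so Bank 7 receives 950·0.8180^6 and lends 950·0.8180^7 ≈ 232.8074 million.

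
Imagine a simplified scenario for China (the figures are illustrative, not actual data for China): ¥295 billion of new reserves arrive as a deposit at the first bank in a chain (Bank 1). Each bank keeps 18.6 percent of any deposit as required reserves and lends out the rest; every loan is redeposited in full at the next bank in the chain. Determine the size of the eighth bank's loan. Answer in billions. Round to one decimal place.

¥56.9 billion

Each bank lends a fraction (1 − rr) = 0.8140 of the deposit it receives, so Bank 8 receives 295·0.8140^7 and lends 295·0.8140^8 ≈ 56.8614 billion.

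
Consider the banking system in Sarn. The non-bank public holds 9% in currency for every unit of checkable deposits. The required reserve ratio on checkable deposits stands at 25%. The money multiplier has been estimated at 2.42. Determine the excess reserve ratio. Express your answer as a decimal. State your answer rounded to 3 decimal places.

0.110

Using m = 2.42. Since m = (1 + c)/(c + rr + e), the denominator satisfies c + rr + e = (1 + c)/m = (1 + 0.09) / 2.42 ≈ 0.450413.
With c = 0.09 and rr = 0.25, the excess reserve ratio is 0.450413 − 0.09 − 0.25 = 0.110413.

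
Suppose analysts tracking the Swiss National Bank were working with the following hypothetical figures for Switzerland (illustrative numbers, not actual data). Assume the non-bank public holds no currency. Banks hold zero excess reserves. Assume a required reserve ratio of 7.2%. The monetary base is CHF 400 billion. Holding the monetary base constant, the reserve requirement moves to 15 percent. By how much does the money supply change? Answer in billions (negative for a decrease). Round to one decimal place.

Initially m₁ = 1 / (0.072) ≈ 13.88889, so M₁ = 13.88889 × 400 = 5555.556 billion.
After the change m₂ = 1 / (0.15) ≈ 6.66667, so M₂ = 6.66667 × 400 = 2666.668 billion.
ΔM = M₂ − M₁ = 2666.668 − 5555.556 = -2888.888 billion.

-2888.9 billion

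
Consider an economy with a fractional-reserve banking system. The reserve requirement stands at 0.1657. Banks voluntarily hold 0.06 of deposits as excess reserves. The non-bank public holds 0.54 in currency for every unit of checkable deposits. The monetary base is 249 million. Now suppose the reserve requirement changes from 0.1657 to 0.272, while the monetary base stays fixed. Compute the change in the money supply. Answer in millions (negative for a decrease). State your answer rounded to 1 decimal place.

Initially m₁ = (1 + 0.54) / (0.1657 + 0.06 + 0.54) ≈ 2.01123, so M₁ = 2.01123 × 249 ≈ 500.7963 million.
After the change m₂ = (1 + 0.54) / (0.272 + 0.06 + 0.54) ≈ 1.76606, so M₂ = 1.76606 × 249 ≈ 439.7489 million.
ΔM = M₂ − M₁ = 439.7489 − 500.7963 = -61.0474 million.

-61.0 million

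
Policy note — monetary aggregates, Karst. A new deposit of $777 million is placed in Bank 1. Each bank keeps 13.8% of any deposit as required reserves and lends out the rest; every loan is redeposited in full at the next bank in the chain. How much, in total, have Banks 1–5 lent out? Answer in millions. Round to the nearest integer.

$2544 million

Bank i lends (1 − rr)^i of the original deposit: Bank 1 lends 777·0.8620 = 669.7740, Bank 2 lends 777·0.8620² ≈ 577.3452, and so on.
Summing a geometric series: total = 777·[0.8620·(1 − 0.8620^5) / (1 − 0.8620)] ≈ 2543.5755 million.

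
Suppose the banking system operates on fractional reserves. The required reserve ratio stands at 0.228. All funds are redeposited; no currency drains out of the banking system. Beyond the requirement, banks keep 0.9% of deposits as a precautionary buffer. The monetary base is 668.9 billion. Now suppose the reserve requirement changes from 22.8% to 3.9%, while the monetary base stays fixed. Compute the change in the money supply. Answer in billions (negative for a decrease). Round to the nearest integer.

11113 billion

Initially m₁ = 1 / (0.228 + 0.009) ≈ 4.2194, so M₁ = 4.2194 × 668.9 ≈ 2822.3567 billion.
After the change m₂ = 1 / (0.039 + 0.009) ≈ 20.8333, so M₂ = 20.8333 × 668.9 ≈ 13935.3944 billion.
ΔM = M₂ − M₁ = 13935.3944 − 2822.3567 = 11113.0377 billion.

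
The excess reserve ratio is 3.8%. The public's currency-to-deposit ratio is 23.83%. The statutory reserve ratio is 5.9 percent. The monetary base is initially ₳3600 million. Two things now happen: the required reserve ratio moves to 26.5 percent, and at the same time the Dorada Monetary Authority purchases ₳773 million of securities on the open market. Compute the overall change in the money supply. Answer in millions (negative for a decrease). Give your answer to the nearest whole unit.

Before: m₁ = (1 + 0.2383) / (0.059 + 0.038 + 0.2383) ≈ 3.69311, MB₁ = 3600, so M₁ = 3.69311 × 3600 = 13295.196 million.
After: m₂ = (1 + 0.2383) / (0.265 + 0.038 + 0.2383) ≈ 2.28764, MB₂ = 3600 + 773 = 4373, so M₂ = 2.28764 × 4373 ≈ 10003.8497 million.
ΔM = M₂ − M₁ = 10003.8497 − 13295.196 = -3291.3463 million.

-3291 million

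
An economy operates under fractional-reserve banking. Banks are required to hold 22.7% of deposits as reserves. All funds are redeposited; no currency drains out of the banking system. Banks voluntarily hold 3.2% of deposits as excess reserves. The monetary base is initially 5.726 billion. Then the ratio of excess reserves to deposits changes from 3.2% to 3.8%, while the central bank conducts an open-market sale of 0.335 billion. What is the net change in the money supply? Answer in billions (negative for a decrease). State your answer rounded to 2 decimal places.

Before: m₁ = 1 / (0.227 + 0.032) ≈ 3.8610, MB₁ = 5.726, so M₁ = 3.8610 × 5.726 ≈ 22.1081 billion.
After: m₂ = 1 / (0.227 + 0.038) ≈ 3.7736, MB₂ = 5.726 − 0.335 = 5.391, so M₂ = 3.7736 × 5.391 ≈ 20.3435 billion.
ΔM = M₂ − M₁ = 20.3435 − 22.1081 = -1.7646 billion.

-1.76 billion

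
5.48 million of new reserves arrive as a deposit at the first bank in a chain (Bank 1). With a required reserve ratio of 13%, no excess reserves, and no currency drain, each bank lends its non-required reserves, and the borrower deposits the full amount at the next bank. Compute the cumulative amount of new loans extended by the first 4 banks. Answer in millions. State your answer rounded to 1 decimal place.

Bank i lends (1 − rr)^i of the original deposit: Bank 1 lends 5.48·0.8700 = 4.7676, Bank 2 lends 5.48·0.8700² ≈ 4.1478, and so on.
Summing a geometric series: total = 5.48·[0.8700·(1 − 0.8700^4) / (1 − 0.8700)] ≈ 15.6635 million.

15.7 million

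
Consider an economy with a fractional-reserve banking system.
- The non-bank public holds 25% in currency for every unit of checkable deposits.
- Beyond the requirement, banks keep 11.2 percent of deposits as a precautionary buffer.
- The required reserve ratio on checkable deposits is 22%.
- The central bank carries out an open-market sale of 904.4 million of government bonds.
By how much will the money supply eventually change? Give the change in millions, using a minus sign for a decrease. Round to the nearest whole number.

-1942 million

The money multiplier is m = (1 + c) / (rr + e + c) = (1 + 0.25) / (0.22 + 0.112 + 0.25) ≈ 2.1478.
The sale removes 904.4 million of base, so ΔM = m × ΔMB = 2.1478 × (−904.4) ≈ -1942.4703 million.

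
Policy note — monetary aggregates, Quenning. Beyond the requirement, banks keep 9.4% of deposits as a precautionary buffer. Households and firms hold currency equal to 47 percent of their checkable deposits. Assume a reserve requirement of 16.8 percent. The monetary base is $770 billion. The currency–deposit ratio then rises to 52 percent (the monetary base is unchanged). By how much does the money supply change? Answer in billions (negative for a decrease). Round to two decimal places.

-49.64 billion

Initially m₁ = (1 + 0.47) / (0.168 + 0.094 + 0.47) ≈ 2.008197, so M₁ = 2.008197 × 770 ≈ 1546.3117 billion.
After the change m₂ = (1 + 0.52) / (0.168 + 0.094 + 0.52) ≈ 1.943734, so M₂ = 1.943734 × 770 ≈ 1496.6752 billion.
ΔM = M₂ − M₁ = 1496.6752 − 1546.3117 = -49.6365 billion.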